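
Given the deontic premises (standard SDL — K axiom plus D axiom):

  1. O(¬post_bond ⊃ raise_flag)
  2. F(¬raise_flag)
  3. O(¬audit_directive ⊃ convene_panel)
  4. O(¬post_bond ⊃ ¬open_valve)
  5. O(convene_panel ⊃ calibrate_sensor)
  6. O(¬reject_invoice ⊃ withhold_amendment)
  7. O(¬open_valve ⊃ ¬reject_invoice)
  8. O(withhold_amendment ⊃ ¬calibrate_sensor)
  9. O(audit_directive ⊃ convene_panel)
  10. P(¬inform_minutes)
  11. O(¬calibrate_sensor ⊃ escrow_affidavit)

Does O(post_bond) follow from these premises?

Premises 9 and 3 cover both cases: O(audit_directive ⊃ convene_panel) and O(¬audit_directive ⊃ convene_panel). Since audit_directive ∨ ¬audit_directive is a tautology, O(convene_panel) follows.
From O(convene_panel) and premise 5, O(convene_panel ⊃ calibrate_sensor), we obtain O(calibrate_sensor).
Premise 8, O(withhold_amendment ⊃ ¬calibrate_sensor), contraposes to O(calibrate_sensor ⊃ ¬withhold_amendment); with O(calibrate_sensor) we get O(¬withhold_amendment).
Premise 6, O(¬reject_invoice ⊃ withhold_amendment), contraposes to O(¬withhold_amendment ⊃ reject_invoice); with O(¬withhold_amendment) we get O(reject_invoice).
The contrapositive of premise 7 (O(¬open_valve ⊃ ¬reject_invoice)) is O(reject_invoice ⊃ open_valve), and O(reject_invoice) is already established, so O(open_valve).
Premise 4 is O(¬post_bond ⊃ ¬open_valve); contrapositively O(open_valve ⊃ post_bond). Since O(open_valve) holds, K gives O(post_bond).
Premises 1, 2, 10, 11 do not contribute to this derivation.
So O(post_bond) follows.

Yes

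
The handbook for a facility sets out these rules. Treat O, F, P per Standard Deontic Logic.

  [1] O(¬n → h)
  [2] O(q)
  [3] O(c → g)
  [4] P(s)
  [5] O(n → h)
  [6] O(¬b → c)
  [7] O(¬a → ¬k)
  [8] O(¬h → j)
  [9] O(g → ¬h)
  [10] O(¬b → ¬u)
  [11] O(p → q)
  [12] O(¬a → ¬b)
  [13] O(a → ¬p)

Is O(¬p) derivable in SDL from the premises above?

Yes

Premises 5 and 1 cover both cases: O(n → h) and O(¬n → h). Since n ∨ ¬n is a tautology, O(h) follows.
The contrapositive of premise 9 (O(g → ¬h)) is O(h → ¬g), and O(h) is already established, so O(¬g).
Premise 3 is O(c → g); contrapositively O(¬g → ¬c). Since O(¬g) holds, K gives O(¬c).
Premise 6 is O(¬b → c); contrapositively O(¬c → b). Since O(¬c) holds, K gives O(b).
The contrapositive of premise 12 (O(¬a → ¬b)) is O(b → a), and O(b) is already established, so O(a).
From O(a) and premise 13, O(a → ¬p), we obtain O(¬p).
Premises 2, 4, 7, 8, 10, 11 do not contribute to this derivation.
So O(¬p) follows.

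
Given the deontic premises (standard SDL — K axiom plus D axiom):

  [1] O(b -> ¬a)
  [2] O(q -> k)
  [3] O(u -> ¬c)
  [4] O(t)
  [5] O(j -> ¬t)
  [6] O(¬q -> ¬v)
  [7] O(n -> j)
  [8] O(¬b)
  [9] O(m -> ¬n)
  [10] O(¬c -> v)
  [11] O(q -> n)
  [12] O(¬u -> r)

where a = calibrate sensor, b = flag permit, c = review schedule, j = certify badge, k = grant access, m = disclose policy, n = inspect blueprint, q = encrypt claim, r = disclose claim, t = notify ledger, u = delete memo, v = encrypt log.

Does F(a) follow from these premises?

Premise 1 is O(b -> ¬a), but O(b) is not derivable from the premises, so it does not yield O(¬a).
No other premise forces O(¬a). An ideal world satisfying every premise can still have a true, so F(a) is not derivable.

No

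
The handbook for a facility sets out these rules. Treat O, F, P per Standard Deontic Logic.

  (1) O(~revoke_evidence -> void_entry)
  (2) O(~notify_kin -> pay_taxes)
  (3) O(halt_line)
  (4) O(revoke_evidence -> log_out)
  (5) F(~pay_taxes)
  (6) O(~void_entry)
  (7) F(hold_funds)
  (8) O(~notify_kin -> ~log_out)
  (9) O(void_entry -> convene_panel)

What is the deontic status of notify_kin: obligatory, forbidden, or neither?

Obligatory

From premise 6 we have O(~void_entry).
Premise 1, O(~revoke_evidence -> void_entry), contraposes to O(~void_entry -> revoke_evidence); with O(~void_entry) we get O(revoke_evidence).
With premise 4, O(revoke_evidence -> log_out), the K-axiom yields O(log_out).
The contrapositive of premise 8 (O(~notify_kin -> ~log_out)) is O(log_out -> notify_kin), and O(log_out) is already established, so O(notify_kin).
Premises 2, 3, 5, 7, 9 do not contribute to this derivation.
Hence notify_kin is obligatory.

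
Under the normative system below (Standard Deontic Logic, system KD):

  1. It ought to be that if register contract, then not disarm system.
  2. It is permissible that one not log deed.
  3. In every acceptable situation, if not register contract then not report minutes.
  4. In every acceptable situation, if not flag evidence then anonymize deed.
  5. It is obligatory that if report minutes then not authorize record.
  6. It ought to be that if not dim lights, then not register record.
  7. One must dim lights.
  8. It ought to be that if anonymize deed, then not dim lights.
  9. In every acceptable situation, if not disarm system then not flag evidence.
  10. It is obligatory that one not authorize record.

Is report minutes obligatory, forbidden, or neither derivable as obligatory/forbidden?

Forbidden

Premise 7 gives O(dim_lights).
The contrapositive of premise 8 (O(anonymize_deed → ¬dim_lights)) is O(dim_lights → ¬anonymize_deed), and O(dim_lights) is already established, so O(¬anonymize_deed).
The contrapositive of premise 4 (O(¬flag_evidence → anonymize_deed)) is O(¬anonymize_deed → flag_evidence), and O(¬anonymize_deed) is already established, so O(flag_evidence).
Premise 9, O(¬disarm_system → ¬flag_evidence), contraposes to O(flag_evidence → disarm_system); with O(flag_evidence) we get O(disarm_system).
Premise 1 is O(register_contract → ¬disarm_system); contrapositively O(disarm_system → ¬register_contract). Since O(disarm_system) holds, K gives O(¬register_contract).
Premise 3 is O(¬register_contract → ¬report_minutes); since O(¬register_contract), deontic closure gives O(¬report_minutes).
Premises 2, 5, 6, 10 do not contribute to this derivation.
Thus O(¬report_minutes), which is F(report_minutes): report_minutes is forbidden.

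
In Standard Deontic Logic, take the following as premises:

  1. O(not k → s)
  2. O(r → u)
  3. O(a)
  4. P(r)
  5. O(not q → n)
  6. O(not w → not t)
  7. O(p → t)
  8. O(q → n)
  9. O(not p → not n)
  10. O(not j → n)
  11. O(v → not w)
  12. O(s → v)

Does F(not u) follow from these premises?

No

Premise 2 is O(r → u), but O(r) is not derivable from the premises (the permission P(r) asserts only not O(not r), not O(r)), so it does not yield O(u).
No other premise forces O(u). An ideal world satisfying every premise can still have not u true, so F(not u) is not derivable.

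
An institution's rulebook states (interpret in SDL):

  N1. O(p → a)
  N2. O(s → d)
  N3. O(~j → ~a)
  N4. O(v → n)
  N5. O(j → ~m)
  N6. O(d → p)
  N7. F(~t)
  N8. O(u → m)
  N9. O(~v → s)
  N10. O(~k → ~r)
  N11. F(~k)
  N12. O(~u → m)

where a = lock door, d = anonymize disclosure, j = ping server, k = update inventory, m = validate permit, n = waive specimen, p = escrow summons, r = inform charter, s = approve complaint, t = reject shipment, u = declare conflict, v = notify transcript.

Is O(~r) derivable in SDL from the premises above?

Premise 10 is O(~k → ~r), but O(~k) is not derivable from the premises, so it does not yield O(~r).
No other premise forces O(~r). An ideal world satisfying every premise can still have ~r false, so O(~r) is not derivable.

No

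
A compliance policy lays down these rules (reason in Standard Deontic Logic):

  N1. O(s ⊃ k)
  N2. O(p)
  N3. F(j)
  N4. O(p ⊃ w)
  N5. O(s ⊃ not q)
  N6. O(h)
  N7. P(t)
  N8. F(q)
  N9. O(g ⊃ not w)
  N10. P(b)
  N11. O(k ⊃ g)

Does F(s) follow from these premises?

Yes

Premise 2 states O(p) outright.
Applying K to premise 4 (O(p ⊃ w)) and O(p) yields O(w).
Premise 9, O(g ⊃ not w), contraposes to O(w ⊃ not g); with O(w) we get O(not g).
Premise 11 is O(k ⊃ g); contrapositively O(not g ⊃ not k). Since O(not g) holds, K gives O(not k).
Premise 1 is O(s ⊃ k); contrapositively O(not k ⊃ not s). Since O(not k) holds, K gives O(not s).
Premises 3, 5, 6, 7, 8, 10 do not contribute to this derivation.
So O(not s) holds, i.e. F(s). The claim follows.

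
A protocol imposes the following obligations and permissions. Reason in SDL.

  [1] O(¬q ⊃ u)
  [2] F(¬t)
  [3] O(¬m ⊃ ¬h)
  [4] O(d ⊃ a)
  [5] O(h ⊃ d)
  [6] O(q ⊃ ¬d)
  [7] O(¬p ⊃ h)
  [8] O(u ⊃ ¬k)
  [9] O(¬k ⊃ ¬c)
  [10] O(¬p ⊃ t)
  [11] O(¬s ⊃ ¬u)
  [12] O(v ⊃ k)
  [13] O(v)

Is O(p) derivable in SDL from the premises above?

Yes

Premise 13 gives O(v).
Premise 12 is O(v ⊃ k); since O(v), deontic closure gives O(k).
Premise 8, O(u ⊃ ¬k), contraposes to O(k ⊃ ¬u); with O(k) we get O(¬u).
The contrapositive of premise 1 (O(¬q ⊃ u)) is O(¬u ⊃ q), and O(¬u) is already established, so O(q).
With premise 6, O(q ⊃ ¬d), the K-axiom yields O(¬d).
Premise 5, O(h ⊃ d), contraposes to O(¬d ⊃ ¬h); with O(¬d) we get O(¬h).
Premise 7, O(¬p ⊃ h), contraposes to O(¬h ⊃ p); with O(¬h) we get O(p).
Premises 2, 3, 4, 9, 10, 11 do not contribute to this derivation.
So O(p) follows.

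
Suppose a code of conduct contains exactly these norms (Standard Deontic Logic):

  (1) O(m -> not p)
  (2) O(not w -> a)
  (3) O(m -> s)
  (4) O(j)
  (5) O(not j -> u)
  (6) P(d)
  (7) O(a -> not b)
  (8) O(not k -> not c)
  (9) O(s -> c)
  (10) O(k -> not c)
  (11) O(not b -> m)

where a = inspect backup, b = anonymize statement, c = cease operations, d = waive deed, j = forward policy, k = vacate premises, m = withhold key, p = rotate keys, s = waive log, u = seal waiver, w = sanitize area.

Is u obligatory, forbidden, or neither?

Neither

Premise 5 is O(not j -> u), but O(not j) is not derivable from the premises, so it does not yield O(u).
No premise or chain of K-axiom applications forces O(u), and none forces O(not u). So u is neither obligatory nor forbidden under these norms.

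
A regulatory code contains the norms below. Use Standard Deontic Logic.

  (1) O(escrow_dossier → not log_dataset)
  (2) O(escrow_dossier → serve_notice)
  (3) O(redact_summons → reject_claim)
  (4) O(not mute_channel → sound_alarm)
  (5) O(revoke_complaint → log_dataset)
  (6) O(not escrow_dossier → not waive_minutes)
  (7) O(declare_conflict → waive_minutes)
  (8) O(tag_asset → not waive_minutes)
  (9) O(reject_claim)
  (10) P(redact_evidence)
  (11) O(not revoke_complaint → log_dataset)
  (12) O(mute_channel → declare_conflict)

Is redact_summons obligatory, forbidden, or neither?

Neither

Premise 3 is O(redact_summons → reject_claim); even if O(reject_claim) held, inferring O(redact_summons) would be affirming the consequent — invalid.
No premise or chain of K-axiom applications forces O(redact_summons), and none forces O(not redact_summons). So redact_summons is neither obligatory nor forbidden under these norms.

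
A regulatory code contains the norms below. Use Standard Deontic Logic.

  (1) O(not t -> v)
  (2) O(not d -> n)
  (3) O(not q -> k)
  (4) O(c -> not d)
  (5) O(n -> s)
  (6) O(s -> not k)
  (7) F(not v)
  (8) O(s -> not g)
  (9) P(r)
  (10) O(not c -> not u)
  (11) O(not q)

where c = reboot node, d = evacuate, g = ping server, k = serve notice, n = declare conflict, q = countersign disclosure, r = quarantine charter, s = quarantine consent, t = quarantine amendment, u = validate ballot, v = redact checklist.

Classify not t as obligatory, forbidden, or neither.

Neither

Premise 1 is O(not t -> v); even if O(v) held, inferring O(not t) would be affirming the consequent — invalid.
No premise or chain of K-axiom applications forces O(not t), and none forces O(t). So not t is neither obligatory nor forbidden under these norms.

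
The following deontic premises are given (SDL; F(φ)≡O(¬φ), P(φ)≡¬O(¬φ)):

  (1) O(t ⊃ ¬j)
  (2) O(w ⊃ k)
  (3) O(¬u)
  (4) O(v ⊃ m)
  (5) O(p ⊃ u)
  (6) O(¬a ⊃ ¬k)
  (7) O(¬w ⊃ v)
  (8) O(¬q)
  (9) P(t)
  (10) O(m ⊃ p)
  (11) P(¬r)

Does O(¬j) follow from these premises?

Premise 1 is O(t ⊃ ¬j), but O(t) is not derivable from the premises (the permission P(t) asserts only ¬O(¬t), not O(t)), so it does not yield O(¬j).
No other premise forces O(¬j). An ideal world satisfying every premise can still have ¬j false, so O(¬j) is not derivable.

No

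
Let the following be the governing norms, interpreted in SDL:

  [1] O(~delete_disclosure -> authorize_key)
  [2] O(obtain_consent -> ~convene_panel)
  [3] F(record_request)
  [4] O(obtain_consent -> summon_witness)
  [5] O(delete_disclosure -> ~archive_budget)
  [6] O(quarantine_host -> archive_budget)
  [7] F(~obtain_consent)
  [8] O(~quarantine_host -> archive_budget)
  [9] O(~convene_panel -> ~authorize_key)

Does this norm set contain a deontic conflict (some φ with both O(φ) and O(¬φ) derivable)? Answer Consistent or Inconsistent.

Inconsistent

Premises 8 and 6 cover both cases: O(~quarantine_host -> archive_budget) and O(quarantine_host -> archive_budget). Since ~quarantine_host ∨ quarantine_host is a tautology, O(archive_budget) follows.
Premise 5, O(delete_disclosure -> ~archive_budget), contraposes to O(archive_budget -> ~delete_disclosure); with O(archive_budget) we get O(~delete_disclosure).
From O(~delete_disclosure) and premise 1, O(~delete_disclosure -> authorize_key), we obtain O(authorize_key).
The contrapositive of premise 9 (O(~convene_panel -> ~authorize_key)) is O(authorize_key -> convene_panel), and O(authorize_key) is already established, so O(convene_panel).
Premise 2 is O(obtain_consent -> ~convene_panel); contrapositively O(convene_panel -> ~obtain_consent). Since O(convene_panel) holds, K gives O(~obtain_consent).
Yet premise 7 is F(~obtain_consent), i.e. O(obtain_consent).
We now have both O(~obtain_consent) and O(obtain_consent) — obtain_consent is simultaneously obligatory and forbidden, violating the D-axiom.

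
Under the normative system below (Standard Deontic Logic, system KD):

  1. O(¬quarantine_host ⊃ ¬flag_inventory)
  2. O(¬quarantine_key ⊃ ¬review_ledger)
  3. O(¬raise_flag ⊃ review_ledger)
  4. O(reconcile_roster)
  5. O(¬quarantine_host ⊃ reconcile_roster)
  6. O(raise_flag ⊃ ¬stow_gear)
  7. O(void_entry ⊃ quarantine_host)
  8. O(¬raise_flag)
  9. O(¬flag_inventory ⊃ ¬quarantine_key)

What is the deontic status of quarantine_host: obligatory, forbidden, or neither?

Obligatory

Premise 8 states O(¬raise_flag) outright.
Premise 3 is O(¬raise_flag ⊃ review_ledger); since O(¬raise_flag), deontic closure gives O(review_ledger).
Premise 2 is O(¬quarantine_key ⊃ ¬review_ledger); contrapositively O(review_ledger ⊃ quarantine_key). Since O(review_ledger) holds, K gives O(quarantine_key).
Premise 9 is O(¬flag_inventory ⊃ ¬quarantine_key); contrapositively O(quarantine_key ⊃ flag_inventory). Since O(quarantine_key) holds, K gives O(flag_inventory).
Premise 1, O(¬quarantine_host ⊃ ¬flag_inventory), contraposes to O(flag_inventory ⊃ quarantine_host); with O(flag_inventory) we get O(quarantine_host).
Premises 4, 5, 6, 7 do not contribute to this derivation.
Hence quarantine_host is obligatory.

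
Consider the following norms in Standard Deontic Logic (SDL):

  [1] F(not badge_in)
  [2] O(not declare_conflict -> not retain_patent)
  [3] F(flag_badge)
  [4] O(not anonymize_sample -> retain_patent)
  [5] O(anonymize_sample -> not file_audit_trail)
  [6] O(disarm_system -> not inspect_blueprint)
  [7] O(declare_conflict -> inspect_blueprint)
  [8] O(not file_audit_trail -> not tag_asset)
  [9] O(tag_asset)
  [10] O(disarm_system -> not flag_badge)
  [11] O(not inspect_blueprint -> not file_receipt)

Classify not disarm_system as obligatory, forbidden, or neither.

Obligatory

From premise 9 we have O(tag_asset).
The contrapositive of premise 8 (O(not file_audit_trail -> not tag_asset)) is O(tag_asset -> file_audit_trail), and O(tag_asset) is already established, so O(file_audit_trail).
Premise 5 is O(anonymize_sample -> not file_audit_trail); contrapositively O(file_audit_trail -> not anonymize_sample). Since O(file_audit_trail) holds, K gives O(not anonymize_sample).
Applying K to premise 4 (O(not anonymize_sample -> retain_patent)) and O(not anonymize_sample) yields O(retain_patent).
Premise 2 is O(not declare_conflict -> not retain_patent); contrapositively O(retain_patent -> declare_conflict). Since O(retain_patent) holds, K gives O(declare_conflict).
From O(declare_conflict) and premise 7, O(declare_conflict -> inspect_blueprint), we obtain O(inspect_blueprint).
Premise 6, O(disarm_system -> not inspect_blueprint), contraposes to O(inspect_blueprint -> not disarm_system); with O(inspect_blueprint) we get O(not disarm_system).
Premises 1, 3, 10, 11 do not contribute to this derivation.
Hence not disarm_system is obligatory.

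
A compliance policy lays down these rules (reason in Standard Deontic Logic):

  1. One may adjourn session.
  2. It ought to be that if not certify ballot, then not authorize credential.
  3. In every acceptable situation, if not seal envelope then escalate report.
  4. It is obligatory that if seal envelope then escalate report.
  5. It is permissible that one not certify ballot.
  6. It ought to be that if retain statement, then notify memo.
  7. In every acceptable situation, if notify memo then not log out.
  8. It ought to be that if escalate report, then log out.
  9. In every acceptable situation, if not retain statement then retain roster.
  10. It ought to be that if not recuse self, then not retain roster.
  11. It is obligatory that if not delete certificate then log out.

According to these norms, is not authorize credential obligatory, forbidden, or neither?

Premise 2 is O(¬certify_ballot → ¬authorize_credential), but O(¬certify_ballot) is not derivable from the premises (the permission P(¬certify_ballot) asserts only ¬O(certify_ballot), not O(¬certify_ballot)), so it does not yield O(¬authorize_credential).
No premise or chain of K-axiom applications forces O(¬authorize_credential), and none forces O(authorize_credential). So ¬authorize_credential is neither obligatory nor forbidden under these norms.

Neither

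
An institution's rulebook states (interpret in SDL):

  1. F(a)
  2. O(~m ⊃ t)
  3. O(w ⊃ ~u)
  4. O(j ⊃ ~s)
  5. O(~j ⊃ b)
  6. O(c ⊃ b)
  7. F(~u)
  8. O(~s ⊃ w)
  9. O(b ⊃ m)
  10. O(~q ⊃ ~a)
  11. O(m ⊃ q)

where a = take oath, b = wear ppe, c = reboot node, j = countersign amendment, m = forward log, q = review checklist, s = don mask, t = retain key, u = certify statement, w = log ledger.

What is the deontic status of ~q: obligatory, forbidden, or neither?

Forbidden

Premise 7 is F(~u), i.e. O(u).
Premise 3, O(w ⊃ ~u), contraposes to O(u ⊃ ~w); with O(u) we get O(~w).
The contrapositive of premise 8 (O(~s ⊃ w)) is O(~w ⊃ s), and O(~w) is already established, so O(s).
Premise 4 is O(j ⊃ ~s); contrapositively O(s ⊃ ~j). Since O(s) holds, K gives O(~j).
Premise 5 is O(~j ⊃ b); since O(~j), deontic closure gives O(b).
Premise 9 is O(b ⊃ m); since O(b), deontic closure gives O(m).
From O(m) and premise 11, O(m ⊃ q), we obtain O(q).
Premises 1, 2, 6, 10 do not contribute to this derivation.
Thus O(q), which is F(~q): ~q is forbidden.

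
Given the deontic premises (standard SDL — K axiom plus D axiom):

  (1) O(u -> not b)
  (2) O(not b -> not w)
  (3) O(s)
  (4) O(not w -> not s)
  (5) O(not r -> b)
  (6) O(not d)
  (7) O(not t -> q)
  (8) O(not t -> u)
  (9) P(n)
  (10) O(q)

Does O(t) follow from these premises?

Premise 3 gives O(s).
Premise 4 is O(not w -> not s); contrapositively O(s -> w). Since O(s) holds, K gives O(w).
Premise 2, O(not b -> not w), contraposes to O(w -> b); with O(w) we get O(b).
Premise 1, O(u -> not b), contraposes to O(b -> not u); with O(b) we get O(not u).
Premise 8, O(not t -> u), contraposes to O(not u -> t); with O(not u) we get O(t).
Premises 5, 6, 7, 9, 10 do not contribute to this derivation.
So O(t) follows.

Yes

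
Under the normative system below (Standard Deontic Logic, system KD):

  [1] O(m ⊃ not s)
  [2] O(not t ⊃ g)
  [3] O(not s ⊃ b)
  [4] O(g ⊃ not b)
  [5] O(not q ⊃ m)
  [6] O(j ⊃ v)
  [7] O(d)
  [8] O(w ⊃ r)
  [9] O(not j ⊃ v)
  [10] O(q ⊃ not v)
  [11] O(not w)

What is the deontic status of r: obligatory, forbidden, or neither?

Premise 8 is O(w ⊃ r), but O(w) is not derivable from the premises, so it does not yield O(r).
No premise or chain of K-axiom applications forces O(r), and none forces O(not r). So r is neither obligatory nor forbidden under these norms.

Neither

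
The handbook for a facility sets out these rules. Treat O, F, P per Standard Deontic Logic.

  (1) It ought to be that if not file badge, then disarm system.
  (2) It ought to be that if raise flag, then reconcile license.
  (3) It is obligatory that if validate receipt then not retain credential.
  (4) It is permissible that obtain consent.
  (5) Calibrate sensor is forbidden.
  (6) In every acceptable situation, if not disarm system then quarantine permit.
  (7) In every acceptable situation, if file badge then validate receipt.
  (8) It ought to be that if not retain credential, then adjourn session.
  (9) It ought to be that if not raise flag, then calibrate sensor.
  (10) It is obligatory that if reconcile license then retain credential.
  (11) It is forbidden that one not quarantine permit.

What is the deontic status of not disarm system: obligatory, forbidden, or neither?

Premise 5, F(calibrate_sensor), is equivalent to O(¬calibrate_sensor).
The contrapositive of premise 9 (O(¬raise_flag → calibrate_sensor)) is O(¬calibrate_sensor → raise_flag), and O(¬calibrate_sensor) is already established, so O(raise_flag).
With premise 2, O(raise_flag → reconcile_license), the K-axiom yields O(reconcile_license).
From O(reconcile_license) and premise 10, O(reconcile_license → retain_credential), we obtain O(retain_credential).
Premise 3 is O(validate_receipt → ¬retain_credential); contrapositively O(retain_credential → ¬validate_receipt). Since O(retain_credential) holds, K gives O(¬validate_receipt).
The contrapositive of premise 7 (O(file_badge → validate_receipt)) is O(¬validate_receipt → ¬file_badge), and O(¬validate_receipt) is already established, so O(¬file_badge).
From O(¬file_badge) and premise 1, O(¬file_badge → disarm_system), we obtain O(disarm_system).
Premises 4, 6, 8, 11 do not contribute to this derivation.
Thus O(disarm_system), which is F(¬disarm_system): ¬disarm_system is forbidden.

Forbidden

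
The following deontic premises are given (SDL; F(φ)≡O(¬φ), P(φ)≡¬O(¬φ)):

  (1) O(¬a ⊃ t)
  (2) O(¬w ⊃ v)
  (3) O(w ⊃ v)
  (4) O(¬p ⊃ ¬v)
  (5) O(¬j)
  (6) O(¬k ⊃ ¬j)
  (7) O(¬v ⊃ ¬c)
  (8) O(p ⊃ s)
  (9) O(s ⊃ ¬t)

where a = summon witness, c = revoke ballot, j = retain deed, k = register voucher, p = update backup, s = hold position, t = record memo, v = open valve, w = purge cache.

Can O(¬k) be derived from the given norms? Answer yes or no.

No

Premise 6 is O(¬k ⊃ ¬j); even if O(¬j) held, inferring O(¬k) would be affirming the consequent — invalid.
No other premise forces O(¬k). An ideal world satisfying every premise can still have ¬k false, so O(¬k) is not derivable.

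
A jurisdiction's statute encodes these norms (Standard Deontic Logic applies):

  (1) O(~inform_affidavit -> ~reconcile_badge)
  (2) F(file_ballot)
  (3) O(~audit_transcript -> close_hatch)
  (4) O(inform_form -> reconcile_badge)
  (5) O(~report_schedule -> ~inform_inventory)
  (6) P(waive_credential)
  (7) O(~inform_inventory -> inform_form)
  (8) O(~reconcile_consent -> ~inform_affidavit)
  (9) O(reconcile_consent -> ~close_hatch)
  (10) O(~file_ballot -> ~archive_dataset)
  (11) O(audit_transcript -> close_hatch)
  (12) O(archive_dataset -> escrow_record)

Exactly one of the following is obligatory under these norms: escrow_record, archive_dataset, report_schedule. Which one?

By case analysis on audit_transcript: premise 11 gives O(audit_transcript -> close_hatch) and premise 3 gives O(~audit_transcript -> close_hatch), so O(close_hatch) either way.
Premise 9 is O(reconcile_consent -> ~close_hatch); contrapositively O(close_hatch -> ~reconcile_consent). Since O(close_hatch) holds, K gives O(~reconcile_consent).
With premise 8, O(~reconcile_consent -> ~inform_affidavit), the K-axiom yields O(~inform_affidavit).
From O(~inform_affidavit) and premise 1, O(~inform_affidavit -> ~reconcile_badge), we obtain O(~reconcile_badge).
Premise 4 is O(inform_form -> reconcile_badge); contrapositively O(~reconcile_badge -> ~inform_form). Since O(~reconcile_badge) holds, K gives O(~inform_form).
The contrapositive of premise 7 (O(~inform_inventory -> inform_form)) is O(~inform_form -> inform_inventory), and O(~inform_form) is already established, so O(inform_inventory).
Premise 5, O(~report_schedule -> ~inform_inventory), contraposes to O(inform_inventory -> report_schedule); with O(inform_inventory) we get O(report_schedule).
So O(report_schedule) holds — report_schedule is obligatory. None of the other listed options is made obligatory by any chain of premises.

report_schedule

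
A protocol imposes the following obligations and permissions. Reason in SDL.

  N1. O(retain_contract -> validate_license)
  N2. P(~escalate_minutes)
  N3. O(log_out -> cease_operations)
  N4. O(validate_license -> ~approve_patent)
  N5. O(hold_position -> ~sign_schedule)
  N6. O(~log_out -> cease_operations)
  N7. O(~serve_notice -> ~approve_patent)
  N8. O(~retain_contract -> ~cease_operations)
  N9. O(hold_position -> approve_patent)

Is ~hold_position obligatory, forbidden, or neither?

Obligatory

Premises 6 and 3 cover both cases: O(~log_out -> cease_operations) and O(log_out -> cease_operations). Since ~log_out ∨ log_out is a tautology, O(cease_operations) follows.
Premise 8 is O(~retain_contract -> ~cease_operations); contrapositively O(cease_operations -> retain_contract). Since O(cease_operations) holds, K gives O(retain_contract).
With premise 1, O(retain_contract -> validate_license), the K-axiom yields O(validate_license).
From O(validate_license) and premise 4, O(validate_license -> ~approve_patent), we obtain O(~approve_patent).
Premise 9 is O(hold_position -> approve_patent); contrapositively O(~approve_patent -> ~hold_position). Since O(~approve_patent) holds, K gives O(~hold_position).
Premises 2, 5, 7 do not contribute to this derivation.
Hence ~hold_position is obligatory.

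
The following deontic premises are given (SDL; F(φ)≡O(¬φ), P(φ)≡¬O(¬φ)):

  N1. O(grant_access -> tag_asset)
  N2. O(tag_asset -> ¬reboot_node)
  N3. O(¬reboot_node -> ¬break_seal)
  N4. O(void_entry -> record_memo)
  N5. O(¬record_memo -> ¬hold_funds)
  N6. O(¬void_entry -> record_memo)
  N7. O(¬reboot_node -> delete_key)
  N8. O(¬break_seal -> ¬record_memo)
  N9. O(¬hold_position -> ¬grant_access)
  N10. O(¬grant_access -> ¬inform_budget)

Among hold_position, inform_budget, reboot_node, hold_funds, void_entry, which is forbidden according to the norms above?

Premises 4 and 6 are O(void_entry -> record_memo) and O(¬void_entry -> record_memo); every ideal world satisfies void_entry or ¬void_entry, so in either case record_memo holds — hence O(record_memo).
Premise 8, O(¬break_seal -> ¬record_memo), contraposes to O(record_memo -> break_seal); with O(record_memo) we get O(break_seal).
Premise 3 is O(¬reboot_node -> ¬break_seal); contrapositively O(break_seal -> reboot_node). Since O(break_seal) holds, K gives O(reboot_node).
Premise 2 is O(tag_asset -> ¬reboot_node); contrapositively O(reboot_node -> ¬tag_asset). Since O(reboot_node) holds, K gives O(¬tag_asset).
The contrapositive of premise 1 (O(grant_access -> tag_asset)) is O(¬tag_asset -> ¬grant_access), and O(¬tag_asset) is already established, so O(¬grant_access).
From O(¬grant_access) and premise 10, O(¬grant_access -> ¬inform_budget), we obtain O(¬inform_budget).
So O(¬inform_budget) holds, i.e. inform_budget is forbidden. None of the other listed options is forbidden under the premises.

inform_budget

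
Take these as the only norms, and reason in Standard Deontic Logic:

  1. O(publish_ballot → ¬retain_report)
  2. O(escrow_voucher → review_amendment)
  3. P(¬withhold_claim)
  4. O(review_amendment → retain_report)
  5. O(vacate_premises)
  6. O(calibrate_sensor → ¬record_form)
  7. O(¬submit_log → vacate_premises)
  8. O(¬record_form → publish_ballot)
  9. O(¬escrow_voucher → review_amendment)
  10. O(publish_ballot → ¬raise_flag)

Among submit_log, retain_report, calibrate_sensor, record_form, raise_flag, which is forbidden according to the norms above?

Premises 2 and 9 cover both cases: O(escrow_voucher → review_amendment) and O(¬escrow_voucher → review_amendment). Since escrow_voucher ∨ ¬escrow_voucher is a tautology, O(review_amendment) follows.
From O(review_amendment) and premise 4, O(review_amendment → retain_report), we obtain O(retain_report).
Premise 1, O(publish_ballot → ¬retain_report), contraposes to O(retain_report → ¬publish_ballot); with O(retain_report) we get O(¬publish_ballot).
The contrapositive of premise 8 (O(¬record_form → publish_ballot)) is O(¬publish_ballot → record_form), and O(¬publish_ballot) is already established, so O(record_form).
Premise 6 is O(calibrate_sensor → ¬record_form); contrapositively O(record_form → ¬calibrate_sensor). Since O(record_form) holds, K gives O(¬calibrate_sensor).
So O(¬calibrate_sensor) holds, i.e. calibrate_sensor is forbidden. None of the other listed options is forbidden under the premises.

calibrate_sensor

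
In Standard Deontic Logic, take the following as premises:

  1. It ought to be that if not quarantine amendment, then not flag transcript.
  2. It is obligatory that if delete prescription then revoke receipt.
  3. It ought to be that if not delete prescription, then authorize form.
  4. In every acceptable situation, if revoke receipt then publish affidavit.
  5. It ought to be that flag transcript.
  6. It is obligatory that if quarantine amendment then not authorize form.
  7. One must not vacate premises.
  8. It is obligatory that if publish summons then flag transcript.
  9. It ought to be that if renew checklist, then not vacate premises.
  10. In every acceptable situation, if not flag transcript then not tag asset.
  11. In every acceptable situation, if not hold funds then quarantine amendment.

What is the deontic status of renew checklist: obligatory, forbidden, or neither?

Neither

Premise 9 is O(renew_checklist → ¬vacate_premises); even if O(¬vacate_premises) held, inferring O(renew_checklist) would be affirming the consequent — invalid.
No premise or chain of K-axiom applications forces O(renew_checklist), and none forces O(¬renew_checklist). So renew_checklist is neither obligatory nor forbidden under these norms.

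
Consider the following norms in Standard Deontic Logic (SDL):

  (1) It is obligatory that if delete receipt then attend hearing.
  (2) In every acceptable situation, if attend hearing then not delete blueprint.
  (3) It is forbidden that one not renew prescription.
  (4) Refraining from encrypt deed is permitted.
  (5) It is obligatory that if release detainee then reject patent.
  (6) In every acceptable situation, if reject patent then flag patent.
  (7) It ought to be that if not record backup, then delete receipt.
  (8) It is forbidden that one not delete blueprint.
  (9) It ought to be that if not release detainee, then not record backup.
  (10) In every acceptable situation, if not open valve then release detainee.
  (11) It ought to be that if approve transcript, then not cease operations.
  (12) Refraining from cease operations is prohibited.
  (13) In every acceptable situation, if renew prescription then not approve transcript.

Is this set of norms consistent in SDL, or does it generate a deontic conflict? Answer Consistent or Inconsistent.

Consistent

Premise 11 is O(approve_transcript → ¬cease_operations), but O(approve_transcript) is not derivable from the premises, so it does not yield O(¬cease_operations).
So O(¬cease_operations) is not derivable, and the apparent clash with O(cease_operations) does not arise.
A world satisfying every obligation exists (e.g. approve_transcript=false, attend_hearing=false, cease_operations=true, delete_blueprint=true, delete_receipt=false, encrypt_deed=false, flag_patent=true, open_valve=false, record_backup=true, reject_patent=true, release_detainee=true, renew_prescription=true); no atom is both obligatory and forbidden, so the set is consistent.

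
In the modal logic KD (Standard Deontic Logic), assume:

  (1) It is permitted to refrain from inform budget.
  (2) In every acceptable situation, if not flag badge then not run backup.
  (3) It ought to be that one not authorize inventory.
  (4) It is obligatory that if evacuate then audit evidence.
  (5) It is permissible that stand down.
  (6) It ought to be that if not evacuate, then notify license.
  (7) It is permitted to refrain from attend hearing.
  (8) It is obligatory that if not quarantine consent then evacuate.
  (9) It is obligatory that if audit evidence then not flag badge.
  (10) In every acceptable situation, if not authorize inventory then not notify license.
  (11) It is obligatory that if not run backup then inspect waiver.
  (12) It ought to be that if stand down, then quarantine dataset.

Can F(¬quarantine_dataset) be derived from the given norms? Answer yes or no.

Premise 12 is O(stand_down → quarantine_dataset), but O(stand_down) is not derivable from the premises (the permission P(stand_down) asserts only ¬O(¬stand_down), not O(stand_down)), so it does not yield O(quarantine_dataset).
No other premise forces O(quarantine_dataset). An ideal world satisfying every premise can still have ¬quarantine_dataset true, so F(¬quarantine_dataset) is not derivable.

No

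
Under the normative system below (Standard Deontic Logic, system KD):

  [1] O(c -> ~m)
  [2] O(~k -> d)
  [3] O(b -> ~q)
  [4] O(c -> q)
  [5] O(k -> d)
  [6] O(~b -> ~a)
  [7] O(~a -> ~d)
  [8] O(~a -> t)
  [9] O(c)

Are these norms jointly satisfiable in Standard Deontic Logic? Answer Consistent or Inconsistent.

Premises 2 and 5 cover both cases: O(~k -> d) and O(k -> d). Since ~k ∨ k is a tautology, O(d) follows.
Premise 7, O(~a -> ~d), contraposes to O(d -> a); with O(d) we get O(a).
The contrapositive of premise 6 (O(~b -> ~a)) is O(a -> b), and O(a) is already established, so O(b).
From O(b) and premise 3, O(b -> ~q), we obtain O(~q).
The contrapositive of premise 4 (O(c -> q)) is O(~q -> ~c), and O(~q) is already established, so O(~c).
However, premise 9 gives O(c).
We now have both O(~c) and O(c) — c is simultaneously obligatory and forbidden, violating the D-axiom.

Inconsistent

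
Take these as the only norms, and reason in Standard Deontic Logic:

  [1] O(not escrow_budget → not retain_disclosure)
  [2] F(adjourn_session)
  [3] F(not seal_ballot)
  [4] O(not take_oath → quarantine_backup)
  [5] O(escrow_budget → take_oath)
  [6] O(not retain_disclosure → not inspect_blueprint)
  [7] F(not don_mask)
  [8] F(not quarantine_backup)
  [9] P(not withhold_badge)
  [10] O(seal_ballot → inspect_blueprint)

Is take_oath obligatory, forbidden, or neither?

Premise 3 is F(not seal_ballot), i.e. O(seal_ballot).
Applying K to premise 10 (O(seal_ballot → inspect_blueprint)) and O(seal_ballot) yields O(inspect_blueprint).
Premise 6 is O(not retain_disclosure → not inspect_blueprint); contrapositively O(inspect_blueprint → retain_disclosure). Since O(inspect_blueprint) holds, K gives O(retain_disclosure).
Premise 1 is O(not escrow_budget → not retain_disclosure); contrapositively O(retain_disclosure → escrow_budget). Since O(retain_disclosure) holds, K gives O(escrow_budget).
With premise 5, O(escrow_budget → take_oath), the K-axiom yields O(take_oath).
Premises 2, 4, 7, 8, 9 do not contribute to this derivation.
Hence take_oath is obligatory.

Obligatory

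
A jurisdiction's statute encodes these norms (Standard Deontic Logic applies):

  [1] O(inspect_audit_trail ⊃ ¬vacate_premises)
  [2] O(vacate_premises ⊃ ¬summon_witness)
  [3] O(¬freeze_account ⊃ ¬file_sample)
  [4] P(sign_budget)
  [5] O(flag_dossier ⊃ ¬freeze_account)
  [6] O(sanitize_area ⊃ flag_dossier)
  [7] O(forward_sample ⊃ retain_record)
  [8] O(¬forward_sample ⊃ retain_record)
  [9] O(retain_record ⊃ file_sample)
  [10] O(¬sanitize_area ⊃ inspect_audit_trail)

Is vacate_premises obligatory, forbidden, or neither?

Forbidden

Premises 7 and 8 cover both cases: O(forward_sample ⊃ retain_record) and O(¬forward_sample ⊃ retain_record). Since forward_sample ∨ ¬forward_sample is a tautology, O(retain_record) follows.
Premise 9 is O(retain_record ⊃ file_sample); since O(retain_record), deontic closure gives O(file_sample).
Premise 3 is O(¬freeze_account ⊃ ¬file_sample); contrapositively O(file_sample ⊃ freeze_account). Since O(file_sample) holds, K gives O(freeze_account).
Premise 5 is O(flag_dossier ⊃ ¬freeze_account); contrapositively O(freeze_account ⊃ ¬flag_dossier). Since O(freeze_account) holds, K gives O(¬flag_dossier).
Premise 6, O(sanitize_area ⊃ flag_dossier), contraposes to O(¬flag_dossier ⊃ ¬sanitize_area); with O(¬flag_dossier) we get O(¬sanitize_area).
With premise 10, O(¬sanitize_area ⊃ inspect_audit_trail), the K-axiom yields O(inspect_audit_trail).
With premise 1, O(inspect_audit_trail ⊃ ¬vacate_premises), the K-axiom yields O(¬vacate_premises).
Premises 2, 4 do not contribute to this derivation.
Thus O(¬vacate_premises), which is F(vacate_premises): vacate_premises is forbidden.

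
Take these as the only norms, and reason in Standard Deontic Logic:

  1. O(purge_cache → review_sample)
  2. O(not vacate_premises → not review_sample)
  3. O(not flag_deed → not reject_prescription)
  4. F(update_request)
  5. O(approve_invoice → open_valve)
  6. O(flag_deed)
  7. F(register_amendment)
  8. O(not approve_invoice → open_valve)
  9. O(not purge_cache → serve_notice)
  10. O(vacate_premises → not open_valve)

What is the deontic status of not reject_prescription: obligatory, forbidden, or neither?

Premise 3 is O(not flag_deed → not reject_prescription), but O(not flag_deed) is not derivable from the premises, so it does not yield O(not reject_prescription).
No premise or chain of K-axiom applications forces O(not reject_prescription), and none forces O(reject_prescription). So not reject_prescription is neither obligatory nor forbidden under these norms.

Neither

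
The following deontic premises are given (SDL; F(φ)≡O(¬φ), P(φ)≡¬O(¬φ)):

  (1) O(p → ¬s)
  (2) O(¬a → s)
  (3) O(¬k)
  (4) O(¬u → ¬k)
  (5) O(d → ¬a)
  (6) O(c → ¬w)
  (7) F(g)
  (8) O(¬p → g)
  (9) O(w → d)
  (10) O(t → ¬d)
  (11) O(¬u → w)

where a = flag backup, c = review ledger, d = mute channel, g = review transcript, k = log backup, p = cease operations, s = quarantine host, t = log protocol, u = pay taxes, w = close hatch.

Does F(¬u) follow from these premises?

Yes

Premise 7, F(g), is equivalent to O(¬g).
The contrapositive of premise 8 (O(¬p → g)) is O(¬g → p), and O(¬g) is already established, so O(p).
With premise 1, O(p → ¬s), the K-axiom yields O(¬s).
Premise 2 is O(¬a → s); contrapositively O(¬s → a). Since O(¬s) holds, K gives O(a).
Premise 5 is O(d → ¬a); contrapositively O(a → ¬d). Since O(a) holds, K gives O(¬d).
Premise 9, O(w → d), contraposes to O(¬d → ¬w); with O(¬d) we get O(¬w).
Premise 11, O(¬u → w), contraposes to O(¬w → u); with O(¬w) we get O(u).
Premises 3, 4, 6, 10 do not contribute to this derivation.
So O(u) holds, i.e. F(¬u). The claim follows.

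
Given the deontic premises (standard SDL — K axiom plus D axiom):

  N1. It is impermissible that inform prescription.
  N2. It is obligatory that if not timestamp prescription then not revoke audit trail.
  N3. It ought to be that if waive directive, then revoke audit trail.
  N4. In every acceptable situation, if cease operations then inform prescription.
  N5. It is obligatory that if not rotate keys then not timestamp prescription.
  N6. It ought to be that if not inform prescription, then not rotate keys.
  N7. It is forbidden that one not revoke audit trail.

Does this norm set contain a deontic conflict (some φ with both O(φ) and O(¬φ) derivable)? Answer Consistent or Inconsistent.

Inconsistent

Premise 7, F(¬revoke_audit_trail), is equivalent to O(revoke_audit_trail).
Premise 2 is O(¬timestamp_prescription → ¬revoke_audit_trail); contrapositively O(revoke_audit_trail → timestamp_prescription). Since O(revoke_audit_trail) holds, K gives O(timestamp_prescription).
The contrapositive of premise 5 (O(¬rotate_keys → ¬timestamp_prescription)) is O(timestamp_prescription → rotate_keys), and O(timestamp_prescription) is already established, so O(rotate_keys).
Premise 6 is O(¬inform_prescription → ¬rotate_keys); contrapositively O(rotate_keys → inform_prescription). Since O(rotate_keys) holds, K gives O(inform_prescription).
But premise 1, F(inform_prescription), means O(¬inform_prescription).
We now have both O(inform_prescription) and O(¬inform_prescription) — inform_prescription is simultaneously obligatory and forbidden, violating the D-axiom.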